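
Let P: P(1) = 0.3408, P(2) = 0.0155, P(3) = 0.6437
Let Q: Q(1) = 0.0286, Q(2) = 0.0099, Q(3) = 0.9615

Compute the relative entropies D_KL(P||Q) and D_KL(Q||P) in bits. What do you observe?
D_KL(P||Q) = 0.8557 bits, D_KL(Q||P) = 0.4480 bits. The two directions give different values (D_KL(P||Q) exceeds D_KL(Q||P) by 0.4077 bits): KL divergence is asymmetric.

D_KL(P||Q) = Σ P(x) log₂(P(x)/Q(x))

Computing term by term:
  P(1)·log₂(P(1)/Q(1)) = 0.3408·log₂(0.3408/0.0286) = 1.21830
  P(2)·log₂(P(2)/Q(2)) = 0.0155·log₂(0.0155/0.0099) = 0.01002
  P(3)·log₂(P(3)/Q(3)) = 0.6437·log₂(0.6437/0.9615) = -0.37264

D_KL(P||Q) = 1.21830 + 0.01002 - 0.37264 = 0.85568 ≈ 0.8557 bits

D_KL(Q||P) = Σ Q(x) log₂(Q(x)/P(x))

Computing term by term:
  Q(1)·log₂(Q(1)/P(1)) = 0.0286·log₂(0.0286/0.3408) = -0.10224
  Q(2)·log₂(Q(2)/P(2)) = 0.0099·log₂(0.0099/0.0155) = -0.00640
  Q(3)·log₂(Q(3)/P(3)) = 0.9615·log₂(0.9615/0.6437) = 0.55661

D_KL(Q||P) = -0.10224 - 0.00640 + 0.55661 = 0.44797 ≈ 0.4480 bits

These are NOT equal (difference: 0.4077 bits). KL divergence is asymmetric: D_KL(P||Q) ≠ D_KL(Q||P) in general.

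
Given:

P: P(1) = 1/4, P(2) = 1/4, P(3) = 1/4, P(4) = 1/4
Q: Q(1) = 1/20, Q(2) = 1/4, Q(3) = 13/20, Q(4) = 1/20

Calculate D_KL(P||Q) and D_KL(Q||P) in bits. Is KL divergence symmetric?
D_KL(P||Q) = 0.8163 bits, D_KL(Q||P) = 0.6638 bits. No, KL divergence is not symmetric.

D_KL(P||Q) = Σ P(x) log₂(P(x)/Q(x))

Computing term by term:
  P(1)·log₂(P(1)/Q(1)) = (1/4)·log₂((1/4)/(1/20)) = 0.58048
  P(2)·log₂(P(2)/Q(2)) = (1/4)·log₂((1/4)/(1/4)) = 0.00000
  P(3)·log₂(P(3)/Q(3)) = (1/4)·log₂((1/4)/(13/20)) = -0.34463
  P(4)·log₂(P(4)/Q(4)) = (1/4)·log₂((1/4)/(1/20)) = 0.58048

D_KL(P||Q) = 0.58048 + 0.00000 - 0.34463 + 0.58048 = 0.81633 ≈ 0.8163 bits

D_KL(Q||P) = Σ Q(x) log₂(Q(x)/P(x))

Computing term by term:
  Q(1)·log₂(Q(1)/P(1)) = (1/20)·log₂((1/20)/(1/4)) = -0.11610
  Q(2)·log₂(Q(2)/P(2)) = (1/4)·log₂((1/4)/(1/4)) = 0.00000
  Q(3)·log₂(Q(3)/P(3)) = (13/20)·log₂((13/20)/(1/4)) = 0.89603
  Q(4)·log₂(Q(4)/P(4)) = (1/20)·log₂((1/20)/(1/4)) = -0.11610

D_KL(Q||P) = -0.11610 + 0.00000 + 0.89603 - 0.11610 = 0.66383 ≈ 0.6638 bits

These are NOT equal (difference: 0.1525 bits). KL divergence is asymmetric: D_KL(P||Q) ≠ D_KL(Q||P) in general.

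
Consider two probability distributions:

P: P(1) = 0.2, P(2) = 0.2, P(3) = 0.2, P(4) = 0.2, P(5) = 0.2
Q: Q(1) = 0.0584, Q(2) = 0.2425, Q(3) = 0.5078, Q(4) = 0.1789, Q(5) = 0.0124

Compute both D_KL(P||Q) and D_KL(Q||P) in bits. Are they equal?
D_KL(P||Q) = 0.8652 bits, D_KL(Q||P) = 0.5678 bits. No, they are not equal.

D_KL(P||Q) = Σ P(x) log₂(P(x)/Q(x))

Computing term by term:
  P(1)·log₂(P(1)/Q(1)) = 0.2·log₂(0.2/0.0584) = 0.35519
  P(2)·log₂(P(2)/Q(2)) = 0.2·log₂(0.2/0.2425) = -0.05560
  P(3)·log₂(P(3)/Q(3)) = 0.2·log₂(0.2/0.5078) = -0.26885
  P(4)·log₂(P(4)/Q(4)) = 0.2·log₂(0.2/0.1789) = 0.03217
  P(5)·log₂(P(5)/Q(5)) = 0.2·log₂(0.2/0.0124) = 0.80232

D_KL(P||Q) = 0.35519 - 0.05560 - 0.26885 + 0.03217 + 0.80232 = 0.86523 ≈ 0.8652 bits

D_KL(Q||P) = Σ Q(x) log₂(Q(x)/P(x))

Computing term by term:
  Q(1)·log₂(Q(1)/P(1)) = 0.0584·log₂(0.0584/0.2) = -0.10372
  Q(2)·log₂(Q(2)/P(2)) = 0.2425·log₂(0.2425/0.2) = 0.06741
  Q(3)·log₂(Q(3)/P(3)) = 0.5078·log₂(0.5078/0.2) = 0.68262
  Q(4)·log₂(Q(4)/P(4)) = 0.1789·log₂(0.1789/0.2) = -0.02878
  Q(5)·log₂(Q(5)/P(5)) = 0.0124·log₂(0.0124/0.2) = -0.04974

D_KL(Q||P) = -0.10372 + 0.06741 + 0.68262 - 0.02878 - 0.04974 = 0.56779 ≈ 0.5678 bits

These are NOT equal (difference: 0.2974 bits). KL divergence is asymmetric: D_KL(P||Q) ≠ D_KL(Q||P) in general.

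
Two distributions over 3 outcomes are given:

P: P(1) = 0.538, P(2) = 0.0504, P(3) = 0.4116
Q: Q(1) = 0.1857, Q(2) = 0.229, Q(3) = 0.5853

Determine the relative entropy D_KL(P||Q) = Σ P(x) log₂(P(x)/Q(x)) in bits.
0.5065 bits

D_KL(P||Q) = Σ P(x) log₂(P(x)/Q(x))

Computing term by term:
  P(1)·log₂(P(1)/Q(1)) = 0.538·log₂(0.538/0.1857) = 0.82563
  P(2)·log₂(P(2)/Q(2)) = 0.0504·log₂(0.0504/0.229) = -0.11007
  P(3)·log₂(P(3)/Q(3)) = 0.4116·log₂(0.4116/0.5853) = -0.20907

D_KL(P||Q) = 0.82563 - 0.11007 - 0.20907 = 0.50649 ≈ 0.5065 bits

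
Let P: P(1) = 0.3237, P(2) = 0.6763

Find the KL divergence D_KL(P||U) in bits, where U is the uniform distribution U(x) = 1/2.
0.0916 bits

U(i) = 1/2 for all i

D_KL(P||U) = Σ P(x) log₂(P(x) / (1/2))
           = Σ P(x) log₂(P(x)) + log₂(2)
           = log₂(2) - H(P)

H(P) = -Σ P(x) log₂(P(x)):
  -P(1)·log₂(P(1)) = -(0.3237)·log₂(0.3237) = 0.52675
  -P(2)·log₂(P(2)) = -(0.6763)·log₂(0.6763) = 0.38161
H(P) = 0.52675 + 0.38161 = 0.90836 bits

log₂(2) = 1.00000 bits

D_KL(P||U) = 1.00000 - 0.90836 = 0.09164 ≈ 0.0916 bits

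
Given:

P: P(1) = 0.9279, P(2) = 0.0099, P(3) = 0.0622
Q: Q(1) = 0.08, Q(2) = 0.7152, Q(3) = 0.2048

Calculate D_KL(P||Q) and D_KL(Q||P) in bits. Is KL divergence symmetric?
D_KL(P||Q) = 3.1129 bits, D_KL(Q||P) = 4.4854 bits. No, KL divergence is not symmetric.

D_KL(P||Q) = Σ P(x) log₂(P(x)/Q(x))

Computing term by term:
  P(1)·log₂(P(1)/Q(1)) = 0.9279·log₂(0.9279/0.08) = 3.28096
  P(2)·log₂(P(2)/Q(2)) = 0.0099·log₂(0.0099/0.7152) = -0.06113
  P(3)·log₂(P(3)/Q(3)) = 0.0622·log₂(0.0622/0.2048) = -0.10694

D_KL(P||Q) = 3.28096 - 0.06113 - 0.10694 = 3.11289 ≈ 3.1129 bits

D_KL(Q||P) = Σ Q(x) log₂(Q(x)/P(x))

Computing term by term:
  Q(1)·log₂(Q(1)/P(1)) = 0.08·log₂(0.08/0.9279) = -0.28287
  Q(2)·log₂(Q(2)/P(2)) = 0.7152·log₂(0.7152/0.0099) = 4.41620
  Q(3)·log₂(Q(3)/P(3)) = 0.2048·log₂(0.2048/0.0622) = 0.35210

D_KL(Q||P) = -0.28287 + 4.41620 + 0.35210 = 4.48543 ≈ 4.4854 bits

These are NOT equal (difference: 1.3725 bits). KL divergence is asymmetric: D_KL(P||Q) ≠ D_KL(Q||P) in general.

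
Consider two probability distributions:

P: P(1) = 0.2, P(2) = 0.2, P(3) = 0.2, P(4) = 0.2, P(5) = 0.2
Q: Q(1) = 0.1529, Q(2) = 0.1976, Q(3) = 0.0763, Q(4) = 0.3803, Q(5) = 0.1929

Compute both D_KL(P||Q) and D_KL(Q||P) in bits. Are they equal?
D_KL(P||Q) = 0.1840 bits, D_KL(Q||P) = 0.1738 bits. No, they are not equal.

D_KL(P||Q) = Σ P(x) log₂(P(x)/Q(x))

Computing term by term:
  P(1)·log₂(P(1)/Q(1)) = 0.2·log₂(0.2/0.1529) = 0.07748
  P(2)·log₂(P(2)/Q(2)) = 0.2·log₂(0.2/0.1976) = 0.00348
  P(3)·log₂(P(3)/Q(3)) = 0.2·log₂(0.2/0.0763) = 0.27805
  P(4)·log₂(P(4)/Q(4)) = 0.2·log₂(0.2/0.3803) = -0.18543
  P(5)·log₂(P(5)/Q(5)) = 0.2·log₂(0.2/0.1929) = 0.01043

D_KL(P||Q) = 0.07748 + 0.00348 + 0.27805 - 0.18543 + 0.01043 = 0.18401 ≈ 0.1840 bits

D_KL(Q||P) = Σ Q(x) log₂(Q(x)/P(x))

Computing term by term:
  Q(1)·log₂(Q(1)/P(1)) = 0.1529·log₂(0.1529/0.2) = -0.05924
  Q(2)·log₂(Q(2)/P(2)) = 0.1976·log₂(0.1976/0.2) = -0.00344
  Q(3)·log₂(Q(3)/P(3)) = 0.0763·log₂(0.0763/0.2) = -0.10608
  Q(4)·log₂(Q(4)/P(4)) = 0.3803·log₂(0.3803/0.2) = 0.35259
  Q(5)·log₂(Q(5)/P(5)) = 0.1929·log₂(0.1929/0.2) = -0.01006

D_KL(Q||P) = -0.05924 - 0.00344 - 0.10608 + 0.35259 - 0.01006 = 0.17377 ≈ 0.1738 bits

These are NOT equal (difference: 0.0102 bits). KL divergence is asymmetric: D_KL(P||Q) ≠ D_KL(Q||P) in general.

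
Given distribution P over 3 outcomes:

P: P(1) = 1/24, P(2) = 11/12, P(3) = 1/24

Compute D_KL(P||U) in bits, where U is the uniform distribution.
1.0878 bits

U(i) = 1/3 for all i

D_KL(P||U) = Σ P(x) log₂(P(x) / (1/3))
           = Σ P(x) log₂(P(x)) + log₂(3)
           = log₂(3) - H(P)

H(P) = -Σ P(x) log₂(P(x)):
  -P(1)·log₂(P(1)) = -(1/24)·log₂(1/24) = 0.19104
  -P(2)·log₂(P(2)) = -(11/12)·log₂(11/12) = 0.11507
  -P(3)·log₂(P(3)) = -(1/24)·log₂(1/24) = 0.19104
H(P) = 0.19104 + 0.11507 + 0.19104 = 0.49715 bits

log₂(3) = 1.58496 bits

D_KL(P||U) = 1.58496 - 0.49715 = 1.08781 ≈ 1.0878 bits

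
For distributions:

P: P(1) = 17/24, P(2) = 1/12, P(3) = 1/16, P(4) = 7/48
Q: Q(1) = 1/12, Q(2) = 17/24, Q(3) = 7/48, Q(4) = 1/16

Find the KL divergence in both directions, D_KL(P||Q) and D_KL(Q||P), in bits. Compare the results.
D_KL(P||Q) = 2.0315 bits, D_KL(Q||P) = 2.0315 bits. The two directions give exactly the same value for this pair.

D_KL(P||Q) = Σ P(x) log₂(P(x)/Q(x))

Computing term by term:
  P(1)·log₂(P(1)/Q(1)) = (17/24)·log₂((17/24)/(1/12)) = 2.18695
  P(2)·log₂(P(2)/Q(2)) = (1/12)·log₂((1/12)/(17/24)) = -0.25729
  P(3)·log₂(P(3)/Q(3)) = (1/16)·log₂((1/16)/(7/48)) = -0.07640
  P(4)·log₂(P(4)/Q(4)) = (7/48)·log₂((7/48)/(1/16)) = 0.17827

D_KL(P||Q) = 2.18695 - 0.25729 - 0.07640 + 0.17827 = 2.03153 ≈ 2.0315 bits

D_KL(Q||P) = Σ Q(x) log₂(Q(x)/P(x))

Computing term by term:
  Q(1)·log₂(Q(1)/P(1)) = (1/12)·log₂((1/12)/(17/24)) = -0.25729
  Q(2)·log₂(Q(2)/P(2)) = (17/24)·log₂((17/24)/(1/12)) = 2.18695
  Q(3)·log₂(Q(3)/P(3)) = (7/48)·log₂((7/48)/(1/16)) = 0.17827
  Q(4)·log₂(Q(4)/P(4)) = (1/16)·log₂((1/16)/(7/48)) = -0.07640

D_KL(Q||P) = -0.25729 + 2.18695 + 0.17827 - 0.07640 = 2.03153 ≈ 2.0315 bits

These ARE equal here. Q is P with outcomes relabeled (Q(1) = P(2), Q(2) = P(1), Q(3) = P(4), Q(4) = P(3)) by a relabeling that is its own inverse, so the two sums contain exactly the same terms in a different order. This is a special case — KL divergence is not symmetric in general: D_KL(P||Q) ≠ D_KL(Q||P) for most P, Q.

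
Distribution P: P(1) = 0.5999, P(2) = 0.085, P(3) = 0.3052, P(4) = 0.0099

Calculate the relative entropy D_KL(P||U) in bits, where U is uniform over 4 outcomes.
0.6670 bits

U(i) = 1/4 for all i

D_KL(P||U) = Σ P(x) log₂(P(x) / (1/4))
           = Σ P(x) log₂(P(x)) + log₂(4)
           = log₂(4) - H(P)

H(P) = -Σ P(x) log₂(P(x)):
  -P(1)·log₂(P(1)) = -(0.5999)·log₂(0.5999) = 0.44225
  -P(2)·log₂(P(2)) = -(0.085)·log₂(0.085) = 0.30229
  -P(3)·log₂(P(3)) = -(0.3052)·log₂(0.3052) = 0.52256
  -P(4)·log₂(P(4)) = -(0.0099)·log₂(0.0099) = 0.06592
H(P) = 0.44225 + 0.30229 + 0.52256 + 0.06592 = 1.33302 bits

log₂(4) = 2.00000 bits

D_KL(P||U) = 2.00000 - 1.33302 = 0.66698 ≈ 0.6670 bits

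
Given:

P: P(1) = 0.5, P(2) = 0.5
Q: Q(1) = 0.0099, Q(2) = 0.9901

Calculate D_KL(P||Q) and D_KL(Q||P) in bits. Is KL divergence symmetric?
D_KL(P||Q) = 2.3364 bits, D_KL(Q||P) = 0.9199 bits. No, KL divergence is not symmetric.

D_KL(P||Q) = Σ P(x) log₂(P(x)/Q(x))

Computing term by term:
  P(1)·log₂(P(1)/Q(1)) = 0.5·log₂(0.5/0.0099) = 2.82918
  P(2)·log₂(P(2)/Q(2)) = 0.5·log₂(0.5/0.9901) = -0.49282

D_KL(P||Q) = 2.82918 - 0.49282 = 2.33636 ≈ 2.3364 bits

D_KL(Q||P) = Σ Q(x) log₂(Q(x)/P(x))

Computing term by term:
  Q(1)·log₂(Q(1)/P(1)) = 0.0099·log₂(0.0099/0.5) = -0.05602
  Q(2)·log₂(Q(2)/P(2)) = 0.9901·log₂(0.9901/0.5) = 0.97589

D_KL(Q||P) = -0.05602 + 0.97589 = 0.91987 ≈ 0.9199 bits

These are NOT equal (difference: 1.4165 bits). KL divergence is asymmetric: D_KL(P||Q) ≠ D_KL(Q||P) in general.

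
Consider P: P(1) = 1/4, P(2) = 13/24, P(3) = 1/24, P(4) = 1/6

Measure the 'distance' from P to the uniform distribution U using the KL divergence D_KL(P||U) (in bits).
0.3990 bits

U(i) = 1/4 for all i

D_KL(P||U) = Σ P(x) log₂(P(x) / (1/4))
           = Σ P(x) log₂(P(x)) + log₂(4)
           = log₂(4) - H(P)

H(P) = -Σ P(x) log₂(P(x)):
  -P(1)·log₂(P(1)) = -(1/4)·log₂(1/4) = 0.50000
  -P(2)·log₂(P(2)) = -(13/24)·log₂(13/24) = 0.47912
  -P(3)·log₂(P(3)) = -(1/24)·log₂(1/24) = 0.19104
  -P(4)·log₂(P(4)) = -(1/6)·log₂(1/6) = 0.43083
H(P) = 0.50000 + 0.47912 + 0.19104 + 0.43083 = 1.60099 bits

log₂(4) = 2.00000 bits

D_KL(P||U) = 2.00000 - 1.60099 = 0.39901 ≈ 0.3990 bits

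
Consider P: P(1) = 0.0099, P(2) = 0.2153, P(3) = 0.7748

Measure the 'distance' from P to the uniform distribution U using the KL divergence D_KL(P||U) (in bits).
0.7568 bits

U(i) = 1/3 for all i

D_KL(P||U) = Σ P(x) log₂(P(x) / (1/3))
           = Σ P(x) log₂(P(x)) + log₂(3)
           = log₂(3) - H(P)

H(P) = -Σ P(x) log₂(P(x)):
  -P(1)·log₂(P(1)) = -(0.0099)·log₂(0.0099) = 0.06592
  -P(2)·log₂(P(2)) = -(0.2153)·log₂(0.2153) = 0.47701
  -P(3)·log₂(P(3)) = -(0.7748)·log₂(0.7748) = 0.28521
H(P) = 0.06592 + 0.47701 + 0.28521 = 0.82814 bits

log₂(3) = 1.58496 bits

D_KL(P||U) = 1.58496 - 0.82814 = 0.75682 ≈ 0.7568 bits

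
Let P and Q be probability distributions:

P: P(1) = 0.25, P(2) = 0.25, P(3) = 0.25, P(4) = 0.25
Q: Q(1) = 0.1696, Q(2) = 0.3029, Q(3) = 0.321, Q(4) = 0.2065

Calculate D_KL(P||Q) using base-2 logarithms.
0.0495 bits

D_KL(P||Q) = Σ P(x) log₂(P(x)/Q(x))

Computing term by term:
  P(1)·log₂(P(1)/Q(1)) = 0.25·log₂(0.25/0.1696) = 0.13995
  P(2)·log₂(P(2)/Q(2)) = 0.25·log₂(0.25/0.3029) = -0.06923
  P(3)·log₂(P(3)/Q(3)) = 0.25·log₂(0.25/0.321) = -0.09016
  P(4)·log₂(P(4)/Q(4)) = 0.25·log₂(0.25/0.2065) = 0.06895

D_KL(P||Q) = 0.13995 - 0.06923 - 0.09016 + 0.06895 = 0.04951 ≈ 0.0495 bits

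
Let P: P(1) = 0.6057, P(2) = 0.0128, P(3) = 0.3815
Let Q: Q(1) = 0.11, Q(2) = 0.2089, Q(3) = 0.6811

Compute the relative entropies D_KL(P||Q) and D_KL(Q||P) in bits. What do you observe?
D_KL(P||Q) = 1.1201 bits, D_KL(Q||P) = 1.1404 bits. The two directions give different values (D_KL(Q||P) exceeds D_KL(P||Q) by 0.0203 bits): KL divergence is asymmetric.

D_KL(P||Q) = Σ P(x) log₂(P(x)/Q(x))

Computing term by term:
  P(1)·log₂(P(1)/Q(1)) = 0.6057·log₂(0.6057/0.11) = 1.49069
  P(2)·log₂(P(2)/Q(2)) = 0.0128·log₂(0.0128/0.2089) = -0.05157
  P(3)·log₂(P(3)/Q(3)) = 0.3815·log₂(0.3815/0.6811) = -0.31900

D_KL(P||Q) = 1.49069 - 0.05157 - 0.31900 = 1.12012 ≈ 1.1201 bits

D_KL(Q||P) = Σ Q(x) log₂(Q(x)/P(x))

Computing term by term:
  Q(1)·log₂(Q(1)/P(1)) = 0.11·log₂(0.11/0.6057) = -0.27072
  Q(2)·log₂(Q(2)/P(2)) = 0.2089·log₂(0.2089/0.0128) = 0.84157
  Q(3)·log₂(Q(3)/P(3)) = 0.6811·log₂(0.6811/0.3815) = 0.56952

D_KL(Q||P) = -0.27072 + 0.84157 + 0.56952 = 1.14037 ≈ 1.1404 bits

These are NOT equal (difference: 0.0203 bits). KL divergence is asymmetric: D_KL(P||Q) ≠ D_KL(Q||P) in general.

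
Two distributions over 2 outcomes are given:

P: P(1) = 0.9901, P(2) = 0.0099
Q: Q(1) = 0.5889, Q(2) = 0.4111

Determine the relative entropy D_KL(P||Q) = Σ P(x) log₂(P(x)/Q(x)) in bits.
0.6889 bits

D_KL(P||Q) = Σ P(x) log₂(P(x)/Q(x))

Computing term by term:
  P(1)·log₂(P(1)/Q(1)) = 0.9901·log₂(0.9901/0.5889) = 0.74213
  P(2)·log₂(P(2)/Q(2)) = 0.0099·log₂(0.0099/0.4111) = -0.05322

D_KL(P||Q) = 0.74213 - 0.05322 = 0.68891 ≈ 0.6889 bits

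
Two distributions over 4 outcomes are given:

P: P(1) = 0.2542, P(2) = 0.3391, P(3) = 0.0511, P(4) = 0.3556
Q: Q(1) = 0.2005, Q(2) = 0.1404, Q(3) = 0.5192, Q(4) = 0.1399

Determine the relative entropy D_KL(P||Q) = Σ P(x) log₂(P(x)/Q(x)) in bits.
0.8261 bits

D_KL(P||Q) = Σ P(x) log₂(P(x)/Q(x))

Computing term by term:
  P(1)·log₂(P(1)/Q(1)) = 0.2542·log₂(0.2542/0.2005) = 0.08703
  P(2)·log₂(P(2)/Q(2)) = 0.3391·log₂(0.3391/0.1404) = 0.43139
  P(3)·log₂(P(3)/Q(3)) = 0.0511·log₂(0.0511/0.5192) = -0.17092
  P(4)·log₂(P(4)/Q(4)) = 0.3556·log₂(0.3556/0.1399) = 0.47859

D_KL(P||Q) = 0.08703 + 0.43139 - 0.17092 + 0.47859 = 0.82609 ≈ 0.8261 bits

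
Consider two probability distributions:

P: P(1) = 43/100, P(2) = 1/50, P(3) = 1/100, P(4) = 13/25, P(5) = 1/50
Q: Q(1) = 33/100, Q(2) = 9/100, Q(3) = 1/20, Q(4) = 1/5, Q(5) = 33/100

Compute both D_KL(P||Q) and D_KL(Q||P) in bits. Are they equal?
D_KL(P||Q) = 0.7335 bits, D_KL(Q||P) = 1.2443 bits. No, they are not equal.

D_KL(P||Q) = Σ P(x) log₂(P(x)/Q(x))

Computing term by term:
  P(1)·log₂(P(1)/Q(1)) = (43/100)·log₂((43/100)/(33/100)) = 0.16420
  P(2)·log₂(P(2)/Q(2)) = (1/50)·log₂((1/50)/(9/100)) = -0.04340
  P(3)·log₂(P(3)/Q(3)) = (1/100)·log₂((1/100)/(1/20)) = -0.02322
  P(4)·log₂(P(4)/Q(4)) = (13/25)·log₂((13/25)/(1/5)) = 0.71683
  P(5)·log₂(P(5)/Q(5)) = (1/50)·log₂((1/50)/(33/100)) = -0.08089

D_KL(P||Q) = 0.16420 - 0.04340 - 0.02322 + 0.71683 - 0.08089 = 0.73352 ≈ 0.7335 bits

D_KL(Q||P) = Σ Q(x) log₂(Q(x)/P(x))

Computing term by term:
  Q(1)·log₂(Q(1)/P(1)) = (33/100)·log₂((33/100)/(43/100)) = -0.12602
  Q(2)·log₂(Q(2)/P(2)) = (9/100)·log₂((9/100)/(1/50)) = 0.19529
  Q(3)·log₂(Q(3)/P(3)) = (1/20)·log₂((1/20)/(1/100)) = 0.11610
  Q(4)·log₂(Q(4)/P(4)) = (1/5)·log₂((1/5)/(13/25)) = -0.27570
  Q(5)·log₂(Q(5)/P(5)) = (33/100)·log₂((33/100)/(1/50)) = 1.33465

D_KL(Q||P) = -0.12602 + 0.19529 + 0.11610 - 0.27570 + 1.33465 = 1.24432 ≈ 1.2443 bits

These are NOT equal (difference: 0.5108 bits). KL divergence is asymmetric: D_KL(P||Q) ≠ D_KL(Q||P) in general.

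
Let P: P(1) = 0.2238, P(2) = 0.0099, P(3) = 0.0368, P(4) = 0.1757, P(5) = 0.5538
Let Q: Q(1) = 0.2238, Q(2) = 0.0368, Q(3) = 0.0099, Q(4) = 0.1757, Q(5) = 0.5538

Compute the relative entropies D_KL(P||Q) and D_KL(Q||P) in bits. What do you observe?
D_KL(P||Q) = 0.0510 bits, D_KL(Q||P) = 0.0510 bits. The two directions give the same value here, because Q is a self-inverse relabeling of P; in general KL divergence is asymmetric.

D_KL(P||Q) = Σ P(x) log₂(P(x)/Q(x))

Computing term by term:
  P(1)·log₂(P(1)/Q(1)) = 0.2238·log₂(0.2238/0.2238) = 0.00000
  P(2)·log₂(P(2)/Q(2)) = 0.0099·log₂(0.0099/0.0368) = -0.01875
  P(3)·log₂(P(3)/Q(3)) = 0.0368·log₂(0.0368/0.0099) = 0.06971
  P(4)·log₂(P(4)/Q(4)) = 0.1757·log₂(0.1757/0.1757) = 0.00000
  P(5)·log₂(P(5)/Q(5)) = 0.5538·log₂(0.5538/0.5538) = 0.00000

D_KL(P||Q) = 0.00000 - 0.01875 + 0.06971 + 0.00000 + 0.00000 = 0.05096 ≈ 0.0510 bits

D_KL(Q||P) = Σ Q(x) log₂(Q(x)/P(x))

Computing term by term:
  Q(1)·log₂(Q(1)/P(1)) = 0.2238·log₂(0.2238/0.2238) = 0.00000
  Q(2)·log₂(Q(2)/P(2)) = 0.0368·log₂(0.0368/0.0099) = 0.06971
  Q(3)·log₂(Q(3)/P(3)) = 0.0099·log₂(0.0099/0.0368) = -0.01875
  Q(4)·log₂(Q(4)/P(4)) = 0.1757·log₂(0.1757/0.1757) = 0.00000
  Q(5)·log₂(Q(5)/P(5)) = 0.5538·log₂(0.5538/0.5538) = 0.00000

D_KL(Q||P) = 0.00000 + 0.06971 - 0.01875 + 0.00000 + 0.00000 = 0.05096 ≈ 0.0510 bits

These ARE equal here. Q is P with outcomes relabeled (Q(2) = P(3), Q(3) = P(2)) by a relabeling that is its own inverse, so the two sums contain exactly the same terms in a different order. This is a special case — KL divergence is not symmetric in general: D_KL(P||Q) ≠ D_KL(Q||P) for most P, Q.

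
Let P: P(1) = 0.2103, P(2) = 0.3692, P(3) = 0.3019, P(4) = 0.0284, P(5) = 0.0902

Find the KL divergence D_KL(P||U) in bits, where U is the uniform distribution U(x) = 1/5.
0.3375 bits

U(i) = 1/5 for all i

D_KL(P||U) = Σ P(x) log₂(P(x) / (1/5))
           = Σ P(x) log₂(P(x)) + log₂(5)
           = log₂(5) - H(P)

H(P) = -Σ P(x) log₂(P(x)):
  -P(1)·log₂(P(1)) = -(0.2103)·log₂(0.2103) = 0.47307
  -P(2)·log₂(P(2)) = -(0.3692)·log₂(0.3692) = 0.53073
  -P(3)·log₂(P(3)) = -(0.3019)·log₂(0.3019) = 0.52164
  -P(4)·log₂(P(4)) = -(0.0284)·log₂(0.0284) = 0.14592
  -P(5)·log₂(P(5)) = -(0.0902)·log₂(0.0902) = 0.31306
H(P) = 0.47307 + 0.53073 + 0.52164 + 0.14592 + 0.31306 = 1.98442 bits

log₂(5) = 2.32193 bits

D_KL(P||U) = 2.32193 - 1.98442 = 0.33751 ≈ 0.3375 bits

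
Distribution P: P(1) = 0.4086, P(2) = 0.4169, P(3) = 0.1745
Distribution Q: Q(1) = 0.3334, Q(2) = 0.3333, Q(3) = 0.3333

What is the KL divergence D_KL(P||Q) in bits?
0.0916 bits

D_KL(P||Q) = Σ P(x) log₂(P(x)/Q(x))

Computing term by term:
  P(1)·log₂(P(1)/Q(1)) = 0.4086·log₂(0.4086/0.3334) = 0.11990
  P(2)·log₂(P(2)/Q(2)) = 0.4169·log₂(0.4169/0.3333) = 0.13461
  P(3)·log₂(P(3)/Q(3)) = 0.1745·log₂(0.1745/0.3333) = -0.16291

D_KL(P||Q) = 0.11990 + 0.13461 - 0.16291 = 0.09160 ≈ 0.0916 bits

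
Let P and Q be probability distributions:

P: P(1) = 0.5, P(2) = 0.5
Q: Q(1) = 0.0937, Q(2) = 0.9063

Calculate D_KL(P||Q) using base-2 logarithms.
0.7789 bits

D_KL(P||Q) = Σ P(x) log₂(P(x)/Q(x))

Computing term by term:
  P(1)·log₂(P(1)/Q(1)) = 0.5·log₂(0.5/0.0937) = 1.20790
  P(2)·log₂(P(2)/Q(2)) = 0.5·log₂(0.5/0.9063) = -0.42903

D_KL(P||Q) = 1.20790 - 0.42903 = 0.77887 ≈ 0.7789 bits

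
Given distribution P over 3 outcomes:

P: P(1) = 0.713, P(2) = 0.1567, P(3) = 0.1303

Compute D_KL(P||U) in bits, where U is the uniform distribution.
0.4349 bits

U(i) = 1/3 for all i

D_KL(P||U) = Σ P(x) log₂(P(x) / (1/3))
           = Σ P(x) log₂(P(x)) + log₂(3)
           = log₂(3) - H(P)

H(P) = -Σ P(x) log₂(P(x)):
  -P(1)·log₂(P(1)) = -(0.713)·log₂(0.713) = 0.34796
  -P(2)·log₂(P(2)) = -(0.1567)·log₂(0.1567) = 0.41900
  -P(3)·log₂(P(3)) = -(0.1303)·log₂(0.1303) = 0.38309
H(P) = 0.34796 + 0.41900 + 0.38309 = 1.15005 bits

log₂(3) = 1.58496 bits

D_KL(P||U) = 1.58496 - 1.15005 = 0.43491 ≈ 0.4349 bits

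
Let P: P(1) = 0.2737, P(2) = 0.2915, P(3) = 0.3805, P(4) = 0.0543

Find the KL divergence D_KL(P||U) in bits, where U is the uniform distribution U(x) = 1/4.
0.2113 bits

U(i) = 1/4 for all i

D_KL(P||U) = Σ P(x) log₂(P(x) / (1/4))
           = Σ P(x) log₂(P(x)) + log₂(4)
           = log₂(4) - H(P)

H(P) = -Σ P(x) log₂(P(x)):
  -P(1)·log₂(P(1)) = -(0.2737)·log₂(0.2737) = 0.51164
  -P(2)·log₂(P(2)) = -(0.2915)·log₂(0.2915) = 0.51841
  -P(3)·log₂(P(3)) = -(0.3805)·log₂(0.3805) = 0.53043
  -P(4)·log₂(P(4)) = -(0.0543)·log₂(0.0543) = 0.22822
H(P) = 0.51164 + 0.51841 + 0.53043 + 0.22822 = 1.78870 bits

log₂(4) = 2.00000 bits

D_KL(P||U) = 2.00000 - 1.78870 = 0.21130 ≈ 0.2113 bits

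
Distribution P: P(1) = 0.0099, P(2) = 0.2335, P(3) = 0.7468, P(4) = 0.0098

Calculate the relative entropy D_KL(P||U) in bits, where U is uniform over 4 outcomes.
1.0641 bits

U(i) = 1/4 for all i

D_KL(P||U) = Σ P(x) log₂(P(x) / (1/4))
           = Σ P(x) log₂(P(x)) + log₂(4)
           = log₂(4) - H(P)

H(P) = -Σ P(x) log₂(P(x)):
  -P(1)·log₂(P(1)) = -(0.0099)·log₂(0.0099) = 0.06592
  -P(2)·log₂(P(2)) = -(0.2335)·log₂(0.2335) = 0.49000
  -P(3)·log₂(P(3)) = -(0.7468)·log₂(0.7468) = 0.31456
  -P(4)·log₂(P(4)) = -(0.0098)·log₂(0.0098) = 0.06540
H(P) = 0.06592 + 0.49000 + 0.31456 + 0.06540 = 0.93588 bits

log₂(4) = 2.00000 bits

D_KL(P||U) = 2.00000 - 0.93588 = 1.06412 ≈ 1.0641 bits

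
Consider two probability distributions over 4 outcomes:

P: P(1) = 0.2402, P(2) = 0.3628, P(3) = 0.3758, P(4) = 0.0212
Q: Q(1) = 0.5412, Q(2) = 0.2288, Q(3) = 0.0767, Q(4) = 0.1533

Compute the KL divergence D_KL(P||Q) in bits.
0.7609 bits

D_KL(P||Q) = Σ P(x) log₂(P(x)/Q(x))

Computing term by term:
  P(1)·log₂(P(1)/Q(1)) = 0.2402·log₂(0.2402/0.5412) = -0.28150
  P(2)·log₂(P(2)/Q(2)) = 0.3628·log₂(0.3628/0.2288) = 0.24129
  P(3)·log₂(P(3)/Q(3)) = 0.3758·log₂(0.3758/0.0767) = 0.86158
  P(4)·log₂(P(4)/Q(4)) = 0.0212·log₂(0.0212/0.1533) = -0.06051

D_KL(P||Q) = -0.28150 + 0.24129 + 0.86158 - 0.06051 = 0.76086 ≈ 0.7609 bits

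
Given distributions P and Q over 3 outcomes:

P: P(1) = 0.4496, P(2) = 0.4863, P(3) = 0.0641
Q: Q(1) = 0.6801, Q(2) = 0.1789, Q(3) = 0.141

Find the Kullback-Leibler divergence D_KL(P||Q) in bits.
0.3602 bits

D_KL(P||Q) = Σ P(x) log₂(P(x)/Q(x))

Computing term by term:
  P(1)·log₂(P(1)/Q(1)) = 0.4496·log₂(0.4496/0.6801) = -0.26846
  P(2)·log₂(P(2)/Q(2)) = 0.4863·log₂(0.4863/0.1789) = 0.70158
  P(3)·log₂(P(3)/Q(3)) = 0.0641·log₂(0.0641/0.141) = -0.07290

D_KL(P||Q) = -0.26846 + 0.70158 - 0.07290 = 0.36022 ≈ 0.3602 bits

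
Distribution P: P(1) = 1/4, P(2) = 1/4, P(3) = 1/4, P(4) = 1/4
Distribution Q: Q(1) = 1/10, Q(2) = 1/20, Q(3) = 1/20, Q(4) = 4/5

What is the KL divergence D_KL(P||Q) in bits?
1.0719 bits

D_KL(P||Q) = Σ P(x) log₂(P(x)/Q(x))

Computing term by term:
  P(1)·log₂(P(1)/Q(1)) = (1/4)·log₂((1/4)/(1/10)) = 0.33048
  P(2)·log₂(P(2)/Q(2)) = (1/4)·log₂((1/4)/(1/20)) = 0.58048
  P(3)·log₂(P(3)/Q(3)) = (1/4)·log₂((1/4)/(1/20)) = 0.58048
  P(4)·log₂(P(4)/Q(4)) = (1/4)·log₂((1/4)/(4/5)) = -0.41952

D_KL(P||Q) = 0.33048 + 0.58048 + 0.58048 - 0.41952 = 1.07192 ≈ 1.0719 bits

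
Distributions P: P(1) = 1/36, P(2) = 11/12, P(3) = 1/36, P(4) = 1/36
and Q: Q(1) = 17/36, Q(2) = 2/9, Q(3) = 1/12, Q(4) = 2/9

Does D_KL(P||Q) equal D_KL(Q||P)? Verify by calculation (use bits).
D_KL(P||Q) = 1.6331 bits, D_KL(Q||P) = 2.2746 bits. No — D_KL(P||Q) ≠ D_KL(Q||P) for this pair.

D_KL(P||Q) = Σ P(x) log₂(P(x)/Q(x))

Computing term by term:
  P(1)·log₂(P(1)/Q(1)) = (1/36)·log₂((1/36)/(17/36)) = -0.11354
  P(2)·log₂(P(2)/Q(2)) = (11/12)·log₂((11/12)/(2/9)) = 1.87403
  P(3)·log₂(P(3)/Q(3)) = (1/36)·log₂((1/36)/(1/12)) = -0.04403
  P(4)·log₂(P(4)/Q(4)) = (1/36)·log₂((1/36)/(2/9)) = -0.08333

D_KL(P||Q) = -0.11354 + 1.87403 - 0.04403 - 0.08333 = 1.63313 ≈ 1.6331 bits

D_KL(Q||P) = Σ Q(x) log₂(Q(x)/P(x))

Computing term by term:
  Q(1)·log₂(Q(1)/P(1)) = (17/36)·log₂((17/36)/(1/36)) = 1.93019
  Q(2)·log₂(Q(2)/P(2)) = (2/9)·log₂((2/9)/(11/12)) = -0.45431
  Q(3)·log₂(Q(3)/P(3)) = (1/12)·log₂((1/12)/(1/36)) = 0.13208
  Q(4)·log₂(Q(4)/P(4)) = (2/9)·log₂((2/9)/(1/36)) = 0.66667

D_KL(Q||P) = 1.93019 - 0.45431 + 0.13208 + 0.66667 = 2.27463 ≈ 2.2746 bits

These are NOT equal (difference: 0.6415 bits). KL divergence is asymmetric: D_KL(P||Q) ≠ D_KL(Q||P) in general.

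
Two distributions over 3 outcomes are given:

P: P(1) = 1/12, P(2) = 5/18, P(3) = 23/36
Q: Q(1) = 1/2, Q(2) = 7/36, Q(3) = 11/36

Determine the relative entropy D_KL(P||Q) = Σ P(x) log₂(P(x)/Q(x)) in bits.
0.6074 bits

D_KL(P||Q) = Σ P(x) log₂(P(x)/Q(x))

Computing term by term:
  P(1)·log₂(P(1)/Q(1)) = (1/12)·log₂((1/12)/(1/2)) = -0.21541
  P(2)·log₂(P(2)/Q(2)) = (5/18)·log₂((5/18)/(7/36)) = 0.14294
  P(3)·log₂(P(3)/Q(3)) = (23/36)·log₂((23/36)/(11/36)) = 0.67986

D_KL(P||Q) = -0.21541 + 0.14294 + 0.67986 = 0.60739 ≈ 0.6074 bits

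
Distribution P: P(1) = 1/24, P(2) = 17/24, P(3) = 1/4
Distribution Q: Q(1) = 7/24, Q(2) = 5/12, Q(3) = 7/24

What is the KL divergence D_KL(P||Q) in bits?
0.3697 bits

D_KL(P||Q) = Σ P(x) log₂(P(x)/Q(x))

Computing term by term:
  P(1)·log₂(P(1)/Q(1)) = (1/24)·log₂((1/24)/(7/24)) = -0.11697
  P(2)·log₂(P(2)/Q(2)) = (17/24)·log₂((17/24)/(5/12)) = 0.54225
  P(3)·log₂(P(3)/Q(3)) = (1/4)·log₂((1/4)/(7/24)) = -0.05560

D_KL(P||Q) = -0.11697 + 0.54225 - 0.05560 = 0.36968 ≈ 0.3697 bits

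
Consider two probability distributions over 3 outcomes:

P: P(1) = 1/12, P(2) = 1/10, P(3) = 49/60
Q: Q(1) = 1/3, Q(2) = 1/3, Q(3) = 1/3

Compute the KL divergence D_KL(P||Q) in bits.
0.7154 bits

D_KL(P||Q) = Σ P(x) log₂(P(x)/Q(x))

Computing term by term:
  P(1)·log₂(P(1)/Q(1)) = (1/12)·log₂((1/12)/(1/3)) = -0.16667
  P(2)·log₂(P(2)/Q(2)) = (1/10)·log₂((1/10)/(1/3)) = -0.17370
  P(3)·log₂(P(3)/Q(3)) = (49/60)·log₂((49/60)/(1/3)) = 1.05577

D_KL(P||Q) = -0.16667 - 0.17370 + 1.05577 = 0.71540 ≈ 0.7154 bits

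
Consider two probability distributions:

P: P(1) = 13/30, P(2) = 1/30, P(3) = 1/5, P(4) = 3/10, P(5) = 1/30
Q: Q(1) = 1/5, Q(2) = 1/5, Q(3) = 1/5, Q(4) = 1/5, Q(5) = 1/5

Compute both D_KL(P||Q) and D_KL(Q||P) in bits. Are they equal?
D_KL(P||Q) = 0.4865 bits, D_KL(Q||P) = 0.6939 bits. No, they are not equal.

D_KL(P||Q) = Σ P(x) log₂(P(x)/Q(x))

Computing term by term:
  P(1)·log₂(P(1)/Q(1)) = (13/30)·log₂((13/30)/(1/5)) = 0.48337
  P(2)·log₂(P(2)/Q(2)) = (1/30)·log₂((1/30)/(1/5)) = -0.08617
  P(3)·log₂(P(3)/Q(3)) = (1/5)·log₂((1/5)/(1/5)) = 0.00000
  P(4)·log₂(P(4)/Q(4)) = (3/10)·log₂((3/10)/(1/5)) = 0.17549
  P(5)·log₂(P(5)/Q(5)) = (1/30)·log₂((1/30)/(1/5)) = -0.08617

D_KL(P||Q) = 0.48337 - 0.08617 + 0.00000 + 0.17549 - 0.08617 = 0.48652 ≈ 0.4865 bits

D_KL(Q||P) = Σ Q(x) log₂(Q(x)/P(x))

Computing term by term:
  Q(1)·log₂(Q(1)/P(1)) = (1/5)·log₂((1/5)/(13/30)) = -0.22310
  Q(2)·log₂(Q(2)/P(2)) = (1/5)·log₂((1/5)/(1/30)) = 0.51699
  Q(3)·log₂(Q(3)/P(3)) = (1/5)·log₂((1/5)/(1/5)) = 0.00000
  Q(4)·log₂(Q(4)/P(4)) = (1/5)·log₂((1/5)/(3/10)) = -0.11699
  Q(5)·log₂(Q(5)/P(5)) = (1/5)·log₂((1/5)/(1/30)) = 0.51699

D_KL(Q||P) = -0.22310 + 0.51699 + 0.00000 - 0.11699 + 0.51699 = 0.69389 ≈ 0.6939 bits

These are NOT equal (difference: 0.2074 bits). KL divergence is asymmetric: D_KL(P||Q) ≠ D_KL(Q||P) in general.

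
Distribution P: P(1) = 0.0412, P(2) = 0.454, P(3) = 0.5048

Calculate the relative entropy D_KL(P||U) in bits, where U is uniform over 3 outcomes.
0.3803 bits

U(i) = 1/3 for all i

D_KL(P||U) = Σ P(x) log₂(P(x) / (1/3))
           = Σ P(x) log₂(P(x)) + log₂(3)
           = log₂(3) - H(P)

H(P) = -Σ P(x) log₂(P(x)):
  -P(1)·log₂(P(1)) = -(0.0412)·log₂(0.0412) = 0.18957
  -P(2)·log₂(P(2)) = -(0.454)·log₂(0.454) = 0.51721
  -P(3)·log₂(P(3)) = -(0.5048)·log₂(0.5048) = 0.49784
H(P) = 0.18957 + 0.51721 + 0.49784 = 1.20462 bits

log₂(3) = 1.58496 bits

D_KL(P||U) = 1.58496 - 1.20462 = 0.38034 ≈ 0.3803 bits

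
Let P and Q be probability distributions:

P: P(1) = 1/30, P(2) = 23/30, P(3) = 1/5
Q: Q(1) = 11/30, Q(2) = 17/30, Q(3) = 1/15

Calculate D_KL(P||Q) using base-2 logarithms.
0.5360 bits

D_KL(P||Q) = Σ P(x) log₂(P(x)/Q(x))

Computing term by term:
  P(1)·log₂(P(1)/Q(1)) = (1/30)·log₂((1/30)/(11/30)) = -0.11531
  P(2)·log₂(P(2)/Q(2)) = (23/30)·log₂((23/30)/(17/30)) = 0.33434
  P(3)·log₂(P(3)/Q(3)) = (1/5)·log₂((1/5)/(1/15)) = 0.31699

D_KL(P||Q) = -0.11531 + 0.33434 + 0.31699 = 0.53602 ≈ 0.5360 bits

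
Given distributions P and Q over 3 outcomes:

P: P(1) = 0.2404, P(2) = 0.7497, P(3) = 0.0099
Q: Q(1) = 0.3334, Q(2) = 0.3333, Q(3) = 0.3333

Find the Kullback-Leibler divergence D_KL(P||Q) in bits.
0.7131 bits

D_KL(P||Q) = Σ P(x) log₂(P(x)/Q(x))

Computing term by term:
  P(1)·log₂(P(1)/Q(1)) = 0.2404·log₂(0.2404/0.3334) = -0.11342
  P(2)·log₂(P(2)/Q(2)) = 0.7497·log₂(0.7497/0.3333) = 0.87677
  P(3)·log₂(P(3)/Q(3)) = 0.0099·log₂(0.0099/0.3333) = -0.05023

D_KL(P||Q) = -0.11342 + 0.87677 - 0.05023 = 0.71312 ≈ 0.7131 bits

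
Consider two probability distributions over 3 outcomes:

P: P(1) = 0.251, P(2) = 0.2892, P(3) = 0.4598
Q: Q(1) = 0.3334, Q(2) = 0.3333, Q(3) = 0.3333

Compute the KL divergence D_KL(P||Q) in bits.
0.0514 bits

D_KL(P||Q) = Σ P(x) log₂(P(x)/Q(x))

Computing term by term:
  P(1)·log₂(P(1)/Q(1)) = 0.251·log₂(0.251/0.3334) = -0.10280
  P(2)·log₂(P(2)/Q(2)) = 0.2892·log₂(0.2892/0.3333) = -0.05921
  P(3)·log₂(P(3)/Q(3)) = 0.4598·log₂(0.4598/0.3333) = 0.21343

D_KL(P||Q) = -0.10280 - 0.05921 + 0.21343 = 0.05142 ≈ 0.0514 bits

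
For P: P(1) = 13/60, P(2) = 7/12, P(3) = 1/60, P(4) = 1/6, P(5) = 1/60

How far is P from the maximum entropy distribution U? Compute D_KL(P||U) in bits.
0.7625 bits

U(i) = 1/5 for all i

D_KL(P||U) = Σ P(x) log₂(P(x) / (1/5))
           = Σ P(x) log₂(P(x)) + log₂(5)
           = log₂(5) - H(P)

H(P) = -Σ P(x) log₂(P(x)):
  -P(1)·log₂(P(1)) = -(13/60)·log₂(13/60) = 0.47806
  -P(2)·log₂(P(2)) = -(7/12)·log₂(7/12) = 0.45360
  -P(3)·log₂(P(3)) = -(1/60)·log₂(1/60) = 0.09845
  -P(4)·log₂(P(4)) = -(1/6)·log₂(1/6) = 0.43083
  -P(5)·log₂(P(5)) = -(1/60)·log₂(1/60) = 0.09845
H(P) = 0.47806 + 0.45360 + 0.09845 + 0.43083 + 0.09845 = 1.55939 bits

log₂(5) = 2.32193 bits

D_KL(P||U) = 2.32193 - 1.55939 = 0.76254 ≈ 0.7625 bits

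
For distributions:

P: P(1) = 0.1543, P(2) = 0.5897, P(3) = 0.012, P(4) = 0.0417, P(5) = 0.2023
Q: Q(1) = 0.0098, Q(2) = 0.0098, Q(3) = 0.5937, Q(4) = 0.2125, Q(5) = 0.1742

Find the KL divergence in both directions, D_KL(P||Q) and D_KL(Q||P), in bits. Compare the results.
D_KL(P||Q) = 3.9775 bits, D_KL(Q||P) = 3.7065 bits. D_KL(P||Q) is larger than D_KL(Q||P) by 0.2710 bits; the two directions differ.

D_KL(P||Q) = Σ P(x) log₂(P(x)/Q(x))

Computing term by term:
  P(1)·log₂(P(1)/Q(1)) = 0.1543·log₂(0.1543/0.0098) = 0.61362
  P(2)·log₂(P(2)/Q(2)) = 0.5897·log₂(0.5897/0.0098) = 3.48575
  P(3)·log₂(P(3)/Q(3)) = 0.012·log₂(0.012/0.5937) = -0.06754
  P(4)·log₂(P(4)/Q(4)) = 0.0417·log₂(0.0417/0.2125) = -0.09797
  P(5)·log₂(P(5)/Q(5)) = 0.2023·log₂(0.2023/0.1742) = 0.04365

D_KL(P||Q) = 0.61362 + 3.48575 - 0.06754 - 0.09797 + 0.04365 = 3.97751 ≈ 3.9775 bits

D_KL(Q||P) = Σ Q(x) log₂(Q(x)/P(x))

Computing term by term:
  Q(1)·log₂(Q(1)/P(1)) = 0.0098·log₂(0.0098/0.1543) = -0.03897
  Q(2)·log₂(Q(2)/P(2)) = 0.0098·log₂(0.0098/0.5897) = -0.05793
  Q(3)·log₂(Q(3)/P(3)) = 0.5937·log₂(0.5937/0.012) = 3.34172
  Q(4)·log₂(Q(4)/P(4)) = 0.2125·log₂(0.2125/0.0417) = 0.49924
  Q(5)·log₂(Q(5)/P(5)) = 0.1742·log₂(0.1742/0.2023) = -0.03758

D_KL(Q||P) = -0.03897 - 0.05793 + 3.34172 + 0.49924 - 0.03758 = 3.70648 ≈ 3.7065 bits

These are NOT equal (difference: 0.2710 bits). KL divergence is asymmetric: D_KL(P||Q) ≠ D_KL(Q||P) in general.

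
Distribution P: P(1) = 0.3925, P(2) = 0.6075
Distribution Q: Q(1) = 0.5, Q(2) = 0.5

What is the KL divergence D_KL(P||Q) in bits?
0.0336 bits

D_KL(P||Q) = Σ P(x) log₂(P(x)/Q(x))

Computing term by term:
  P(1)·log₂(P(1)/Q(1)) = 0.3925·log₂(0.3925/0.5) = -0.13707
  P(2)·log₂(P(2)/Q(2)) = 0.6075·log₂(0.6075/0.5) = 0.17068

D_KL(P||Q) = -0.13707 + 0.17068 = 0.03361 ≈ 0.0336 bits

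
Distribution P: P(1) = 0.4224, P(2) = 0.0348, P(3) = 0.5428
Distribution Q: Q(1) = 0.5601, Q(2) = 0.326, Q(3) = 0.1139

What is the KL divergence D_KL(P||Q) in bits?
0.9385 bits

D_KL(P||Q) = Σ P(x) log₂(P(x)/Q(x))

Computing term by term:
  P(1)·log₂(P(1)/Q(1)) = 0.4224·log₂(0.4224/0.5601) = -0.17195
  P(2)·log₂(P(2)/Q(2)) = 0.0348·log₂(0.0348/0.326) = -0.11232
  P(3)·log₂(P(3)/Q(3)) = 0.5428·log₂(0.5428/0.1139) = 1.22274

D_KL(P||Q) = -0.17195 - 0.11232 + 1.22274 = 0.93847 ≈ 0.9385 bits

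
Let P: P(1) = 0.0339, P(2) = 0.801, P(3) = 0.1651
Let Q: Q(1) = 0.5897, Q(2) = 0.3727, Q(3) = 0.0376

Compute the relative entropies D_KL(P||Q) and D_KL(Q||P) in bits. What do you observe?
D_KL(P||Q) = 1.0969 bits, D_KL(Q||P) = 1.9383 bits. The two directions give different values (D_KL(Q||P) exceeds D_KL(P||Q) by 0.8414 bits): KL divergence is asymmetric.

D_KL(P||Q) = Σ P(x) log₂(P(x)/Q(x))

Computing term by term:
  P(1)·log₂(P(1)/Q(1)) = 0.0339·log₂(0.0339/0.5897) = -0.13969
  P(2)·log₂(P(2)/Q(2)) = 0.801·log₂(0.801/0.3727) = 0.88413
  P(3)·log₂(P(3)/Q(3)) = 0.1651·log₂(0.1651/0.0376) = 0.35241

D_KL(P||Q) = -0.13969 + 0.88413 + 0.35241 = 1.09685 ≈ 1.0969 bits

D_KL(Q||P) = Σ Q(x) log₂(Q(x)/P(x))

Computing term by term:
  Q(1)·log₂(Q(1)/P(1)) = 0.5897·log₂(0.5897/0.0339) = 2.42993
  Q(2)·log₂(Q(2)/P(2)) = 0.3727·log₂(0.3727/0.801) = -0.41138
  Q(3)·log₂(Q(3)/P(3)) = 0.0376·log₂(0.0376/0.1651) = -0.08026

D_KL(Q||P) = 2.42993 - 0.41138 - 0.08026 = 1.93829 ≈ 1.9383 bits

These are NOT equal (difference: 0.8414 bits). KL divergence is asymmetric: D_KL(P||Q) ≠ D_KL(Q||P) in general.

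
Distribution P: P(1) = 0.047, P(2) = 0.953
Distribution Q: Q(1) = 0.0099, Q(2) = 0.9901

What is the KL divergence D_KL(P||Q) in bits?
0.0531 bits

D_KL(P||Q) = Σ P(x) log₂(P(x)/Q(x))

Computing term by term:
  P(1)·log₂(P(1)/Q(1)) = 0.047·log₂(0.047/0.0099) = 0.10562
  P(2)·log₂(P(2)/Q(2)) = 0.953·log₂(0.953/0.9901) = -0.05251

D_KL(P||Q) = 0.10562 - 0.05251 = 0.05311 ≈ 0.0531 bits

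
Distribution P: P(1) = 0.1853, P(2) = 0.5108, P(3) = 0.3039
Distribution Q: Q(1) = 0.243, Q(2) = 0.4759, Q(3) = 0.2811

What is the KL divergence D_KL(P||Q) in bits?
0.0139 bits

D_KL(P||Q) = Σ P(x) log₂(P(x)/Q(x))

Computing term by term:
  P(1)·log₂(P(1)/Q(1)) = 0.1853·log₂(0.1853/0.243) = -0.07247
  P(2)·log₂(P(2)/Q(2)) = 0.5108·log₂(0.5108/0.4759) = 0.05215
  P(3)·log₂(P(3)/Q(3)) = 0.3039·log₂(0.3039/0.2811) = 0.03419

D_KL(P||Q) = -0.07247 + 0.05215 + 0.03419 = 0.01387 ≈ 0.0139 bits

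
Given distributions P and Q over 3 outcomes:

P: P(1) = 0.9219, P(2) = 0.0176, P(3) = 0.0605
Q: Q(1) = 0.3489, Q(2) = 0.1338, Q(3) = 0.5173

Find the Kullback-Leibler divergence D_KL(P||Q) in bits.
1.0535 bits

D_KL(P||Q) = Σ P(x) log₂(P(x)/Q(x))

Computing term by term:
  P(1)·log₂(P(1)/Q(1)) = 0.9219·log₂(0.9219/0.3489) = 1.29232
  P(2)·log₂(P(2)/Q(2)) = 0.0176·log₂(0.0176/0.1338) = -0.05151
  P(3)·log₂(P(3)/Q(3)) = 0.0605·log₂(0.0605/0.5173) = -0.18731

D_KL(P||Q) = 1.29232 - 0.05151 - 0.18731 = 1.05350 ≈ 1.0535 bits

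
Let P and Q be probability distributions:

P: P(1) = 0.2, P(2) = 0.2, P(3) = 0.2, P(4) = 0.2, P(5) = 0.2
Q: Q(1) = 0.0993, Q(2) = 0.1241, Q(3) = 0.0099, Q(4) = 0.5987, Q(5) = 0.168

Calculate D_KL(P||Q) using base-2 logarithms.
0.9410 bits

D_KL(P||Q) = Σ P(x) log₂(P(x)/Q(x))

Computing term by term:
  P(1)·log₂(P(1)/Q(1)) = 0.2·log₂(0.2/0.0993) = 0.20203
  P(2)·log₂(P(2)/Q(2)) = 0.2·log₂(0.2/0.1241) = 0.13770
  P(3)·log₂(P(3)/Q(3)) = 0.2·log₂(0.2/0.0099) = 0.86729
  P(4)·log₂(P(4)/Q(4)) = 0.2·log₂(0.2/0.5987) = -0.31637
  P(5)·log₂(P(5)/Q(5)) = 0.2·log₂(0.2/0.168) = 0.05031

D_KL(P||Q) = 0.20203 + 0.13770 + 0.86729 - 0.31637 + 0.05031 = 0.94096 ≈ 0.9410 bits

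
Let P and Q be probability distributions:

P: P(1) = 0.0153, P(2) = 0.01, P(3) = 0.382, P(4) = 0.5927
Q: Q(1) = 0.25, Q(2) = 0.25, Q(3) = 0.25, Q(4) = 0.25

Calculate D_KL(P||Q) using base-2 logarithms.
0.8637 bits

D_KL(P||Q) = Σ P(x) log₂(P(x)/Q(x))

Computing term by term:
  P(1)·log₂(P(1)/Q(1)) = 0.0153·log₂(0.0153/0.25) = -0.06166
  P(2)·log₂(P(2)/Q(2)) = 0.01·log₂(0.01/0.25) = -0.04644
  P(3)·log₂(P(3)/Q(3)) = 0.382·log₂(0.382/0.25) = 0.23365
  P(4)·log₂(P(4)/Q(4)) = 0.5927·log₂(0.5927/0.25) = 0.73813

D_KL(P||Q) = -0.06166 - 0.04644 + 0.23365 + 0.73813 = 0.86368 ≈ 0.8637 bits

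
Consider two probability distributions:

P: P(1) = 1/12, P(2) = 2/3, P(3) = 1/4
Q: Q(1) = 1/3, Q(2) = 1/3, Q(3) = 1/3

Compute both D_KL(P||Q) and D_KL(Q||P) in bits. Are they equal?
D_KL(P||Q) = 0.3962 bits, D_KL(Q||P) = 0.4717 bits. No, they are not equal.

D_KL(P||Q) = Σ P(x) log₂(P(x)/Q(x))

Computing term by term:
  P(1)·log₂(P(1)/Q(1)) = (1/12)·log₂((1/12)/(1/3)) = -0.16667
  P(2)·log₂(P(2)/Q(2)) = (2/3)·log₂((2/3)/(1/3)) = 0.66667
  P(3)·log₂(P(3)/Q(3)) = (1/4)·log₂((1/4)/(1/3)) = -0.10376

D_KL(P||Q) = -0.16667 + 0.66667 - 0.10376 = 0.39624 ≈ 0.3962 bits

D_KL(Q||P) = Σ Q(x) log₂(Q(x)/P(x))

Computing term by term:
  Q(1)·log₂(Q(1)/P(1)) = (1/3)·log₂((1/3)/(1/12)) = 0.66667
  Q(2)·log₂(Q(2)/P(2)) = (1/3)·log₂((1/3)/(2/3)) = -0.33333
  Q(3)·log₂(Q(3)/P(3)) = (1/3)·log₂((1/3)/(1/4)) = 0.13835

D_KL(Q||P) = 0.66667 - 0.33333 + 0.13835 = 0.47169 ≈ 0.4717 bits

These are NOT equal (difference: 0.0755 bits). KL divergence is asymmetric: D_KL(P||Q) ≠ D_KL(Q||P) in general.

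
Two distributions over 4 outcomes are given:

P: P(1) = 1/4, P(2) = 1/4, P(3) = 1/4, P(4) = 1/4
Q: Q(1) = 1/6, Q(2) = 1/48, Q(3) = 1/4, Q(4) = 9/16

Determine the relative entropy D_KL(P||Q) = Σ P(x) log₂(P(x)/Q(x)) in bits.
0.7500 bits

D_KL(P||Q) = Σ P(x) log₂(P(x)/Q(x))

Computing term by term:
  P(1)·log₂(P(1)/Q(1)) = (1/4)·log₂((1/4)/(1/6)) = 0.14624
  P(2)·log₂(P(2)/Q(2)) = (1/4)·log₂((1/4)/(1/48)) = 0.89624
  P(3)·log₂(P(3)/Q(3)) = (1/4)·log₂((1/4)/(1/4)) = 0.00000
  P(4)·log₂(P(4)/Q(4)) = (1/4)·log₂((1/4)/(9/16)) = -0.29248

D_KL(P||Q) = 0.14624 + 0.89624 + 0.00000 - 0.29248 = 0.75000 ≈ 0.7500 bits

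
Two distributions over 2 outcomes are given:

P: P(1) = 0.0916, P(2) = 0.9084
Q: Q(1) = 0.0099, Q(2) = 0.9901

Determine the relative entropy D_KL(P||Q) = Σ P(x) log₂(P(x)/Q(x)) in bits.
0.1812 bits

D_KL(P||Q) = Σ P(x) log₂(P(x)/Q(x))

Computing term by term:
  P(1)·log₂(P(1)/Q(1)) = 0.0916·log₂(0.0916/0.0099) = 0.29402
  P(2)·log₂(P(2)/Q(2)) = 0.9084·log₂(0.9084/0.9901) = -0.11287

D_KL(P||Q) = 0.29402 - 0.11287 = 0.18115 ≈ 0.1812 bits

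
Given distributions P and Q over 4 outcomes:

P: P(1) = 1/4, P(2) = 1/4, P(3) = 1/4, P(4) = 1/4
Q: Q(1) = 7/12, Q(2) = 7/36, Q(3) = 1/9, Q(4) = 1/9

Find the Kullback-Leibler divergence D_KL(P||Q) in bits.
0.3700 bits

D_KL(P||Q) = Σ P(x) log₂(P(x)/Q(x))

Computing term by term:
  P(1)·log₂(P(1)/Q(1)) = (1/4)·log₂((1/4)/(7/12)) = -0.30560
  P(2)·log₂(P(2)/Q(2)) = (1/4)·log₂((1/4)/(7/36)) = 0.09064
  P(3)·log₂(P(3)/Q(3)) = (1/4)·log₂((1/4)/(1/9)) = 0.29248
  P(4)·log₂(P(4)/Q(4)) = (1/4)·log₂((1/4)/(1/9)) = 0.29248

D_KL(P||Q) = -0.30560 + 0.09064 + 0.29248 + 0.29248 = 0.37000 ≈ 0.3700 bits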